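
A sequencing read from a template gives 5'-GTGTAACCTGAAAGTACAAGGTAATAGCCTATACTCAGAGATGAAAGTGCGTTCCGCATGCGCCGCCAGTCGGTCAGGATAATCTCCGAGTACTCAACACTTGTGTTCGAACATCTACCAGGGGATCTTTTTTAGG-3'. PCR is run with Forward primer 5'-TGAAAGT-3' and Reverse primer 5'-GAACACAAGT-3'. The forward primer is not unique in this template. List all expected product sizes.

The forward primer TGAAAGT matches the top strand at positions 9–15, 42–48.
The reverse primer's reverse complement is ACTTGTGTTC, matching at positions 99–108.
Each forward site pairs with the reverse site to give a product ending at position 108: sizes 100, 67 bp.

100 bp, 67 bp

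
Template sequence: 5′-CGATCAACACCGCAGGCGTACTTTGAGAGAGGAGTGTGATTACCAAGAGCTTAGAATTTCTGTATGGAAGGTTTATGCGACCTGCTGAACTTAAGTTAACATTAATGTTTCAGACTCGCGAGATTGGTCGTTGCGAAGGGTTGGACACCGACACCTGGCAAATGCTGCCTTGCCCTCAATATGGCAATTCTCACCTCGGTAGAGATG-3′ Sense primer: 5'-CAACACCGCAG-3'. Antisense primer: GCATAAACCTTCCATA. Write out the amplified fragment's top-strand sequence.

Scanning the template, CAACACCGCAG occurs at positions 5–15; this primer anneals to the bottom strand there with its 3' end pointing downstream.
Reverse complement of the reverse primer: TATGGAAGGTTTATGC. This occurs on the top strand at positions 63–78.
The product is the template from position 5 through 78 (74 bp).

5'-CAACACCGCAGGCGTACTTTGAGAGAGGAGTGTGATTACCAAGAGCTTAGAATTTCTGTATGGAAGGTTTATGC-3'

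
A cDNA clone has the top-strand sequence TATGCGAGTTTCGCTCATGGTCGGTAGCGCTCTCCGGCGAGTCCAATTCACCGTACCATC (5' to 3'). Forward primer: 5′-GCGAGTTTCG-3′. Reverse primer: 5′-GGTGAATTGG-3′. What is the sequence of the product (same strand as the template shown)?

5'-GCGAGTTTCGCTCATGGTCGGTAGCGCTCTCCGGCGAGTCCAATTCACC-3'

Forward primer GCGAGTTTCG is found on the top strand at positions 4–13.
The reverse primer's reverse complement is CCAATTCACC, which matches the template at positions 43–52.
The product is the template from position 4 through 52 (49 bp).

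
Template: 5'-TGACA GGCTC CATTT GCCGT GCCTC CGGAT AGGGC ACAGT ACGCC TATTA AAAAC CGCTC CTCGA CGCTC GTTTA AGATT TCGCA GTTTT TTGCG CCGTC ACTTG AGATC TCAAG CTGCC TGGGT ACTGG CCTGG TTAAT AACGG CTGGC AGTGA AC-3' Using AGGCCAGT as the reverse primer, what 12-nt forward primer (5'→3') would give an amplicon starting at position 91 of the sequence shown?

The reverse primer's reverse complement ACTGGCCT matches the template at positions 126–133; the product starts at position 91.
The forward primer is identical to the top strand over positions 91–102: TTGCGCCGTCAC.

5'-TTGCGCCGTCAC-3'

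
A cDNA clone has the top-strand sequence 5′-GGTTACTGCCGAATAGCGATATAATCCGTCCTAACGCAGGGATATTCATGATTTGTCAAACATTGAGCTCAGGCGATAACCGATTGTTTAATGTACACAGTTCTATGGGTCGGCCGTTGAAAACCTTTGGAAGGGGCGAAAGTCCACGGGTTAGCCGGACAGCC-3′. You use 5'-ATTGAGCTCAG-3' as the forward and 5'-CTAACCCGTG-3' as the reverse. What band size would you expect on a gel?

93 bp

The forward primer matches the template at positions 62–72.
The reverse primer's reverse complement is CACGGGTTAG, which matches the template at positions 145–154.
Amplicon spans positions 62–154: 93 bp.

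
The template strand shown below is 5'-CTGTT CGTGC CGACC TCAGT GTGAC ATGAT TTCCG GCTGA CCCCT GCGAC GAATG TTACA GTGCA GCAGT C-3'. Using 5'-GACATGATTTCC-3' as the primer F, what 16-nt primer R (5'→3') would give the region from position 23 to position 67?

5'-GCTGCACTGTAACATT-3'

The product's 3' end on the top strand is position 67.
The reverse primer anneals to the top strand over positions 52–67, i.e. to AATGTTACAGTGCAGC.
Its sequence written 5'→3' is the reverse complement: GCTGCACTGTAACATT.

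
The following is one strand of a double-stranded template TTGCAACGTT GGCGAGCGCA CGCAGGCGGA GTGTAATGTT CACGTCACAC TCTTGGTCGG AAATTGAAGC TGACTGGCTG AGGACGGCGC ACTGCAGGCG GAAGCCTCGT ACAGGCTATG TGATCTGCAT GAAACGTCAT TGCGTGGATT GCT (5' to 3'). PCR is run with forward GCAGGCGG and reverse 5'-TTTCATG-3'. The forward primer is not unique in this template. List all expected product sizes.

The forward primer GCAGGCGG matches the top strand at positions 22–29, 94–101.
The reverse primer's reverse complement is CATGAAA, matching at positions 128–134.
Each forward site pairs with the reverse site to give a product ending at position 134: sizes 113, 41 bp.

113 bp, 41 bp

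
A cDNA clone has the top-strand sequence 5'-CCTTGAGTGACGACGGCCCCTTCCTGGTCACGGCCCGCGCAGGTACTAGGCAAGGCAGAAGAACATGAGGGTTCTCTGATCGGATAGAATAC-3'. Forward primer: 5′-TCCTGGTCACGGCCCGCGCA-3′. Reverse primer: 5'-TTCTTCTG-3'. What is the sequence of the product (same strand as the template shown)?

5'-TCCTGGTCACGGCCCGCGCAGGTACTAGGCAAGGCAGAAGAA-3'

Forward primer TCCTGGTCACGGCCCGCGCA is found on the top strand at positions 22–41.
Taking the reverse complement of TTCTTCTG gives CAGAAGAA, found at positions 56–63 on the template; the primer anneals here to the top strand with its 3' end pointing upstream.
The product is the template from position 22 through 63 (42 bp).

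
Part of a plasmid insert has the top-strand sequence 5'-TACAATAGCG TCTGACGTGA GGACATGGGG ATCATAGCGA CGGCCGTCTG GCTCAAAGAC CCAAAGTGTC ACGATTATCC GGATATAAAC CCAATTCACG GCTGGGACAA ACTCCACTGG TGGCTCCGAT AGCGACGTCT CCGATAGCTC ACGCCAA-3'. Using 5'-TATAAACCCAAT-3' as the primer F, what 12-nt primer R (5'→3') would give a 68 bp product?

The forward primer binds at positions 84–95, so a 68 bp product ends at position 84 + 68 − 1 = 151.
The reverse primer anneals to the top strand over positions 140–151, i.e. to TCCGATAGCTCA.
Its sequence written 5'→3' is the reverse complement: TGAGCTATCGGA.

5'-TGAGCTATCGGA-3'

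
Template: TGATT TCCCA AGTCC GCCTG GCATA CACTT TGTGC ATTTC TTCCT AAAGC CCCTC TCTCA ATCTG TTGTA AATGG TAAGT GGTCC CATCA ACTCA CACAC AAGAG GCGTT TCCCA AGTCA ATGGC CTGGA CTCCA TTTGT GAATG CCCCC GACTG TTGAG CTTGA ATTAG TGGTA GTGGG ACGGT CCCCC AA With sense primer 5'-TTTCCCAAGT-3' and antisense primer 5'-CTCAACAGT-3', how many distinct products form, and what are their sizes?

The forward primer TTTCCCAAGT matches the top strand at positions 4–13, 109–118.
The reverse primer's reverse complement is ACTGTTGAG, matching at positions 152–160.
Each forward site pairs with the reverse site to give a product ending at position 160: sizes 157, 52 bp.

Two products: 157 bp, 52 bp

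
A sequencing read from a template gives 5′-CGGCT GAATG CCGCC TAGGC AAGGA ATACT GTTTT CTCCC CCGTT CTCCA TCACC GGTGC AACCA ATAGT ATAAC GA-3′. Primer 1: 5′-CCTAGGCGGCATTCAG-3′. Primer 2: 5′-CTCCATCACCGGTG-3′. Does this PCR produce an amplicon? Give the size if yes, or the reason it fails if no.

No product — the primers' 3' ends point away from each other.

Primer 1 (CCTAGGCGGCATTCAG) has reverse complement CTGAATGCCGCCTAGG, which matches the top strand at positions 4–19; primer 1 anneals to the top strand there with its 3' end pointing upstream toward position 4.
Primer 2 (CTCCATCACCGGTG) matches the top strand directly at positions 46–59; it anneals to the bottom strand with its 3' end pointing downstream toward position 59.
The 3' ends diverge (primer 1 extends toward position 1, primer 2 toward position 77), so the primers never converge on a shared product.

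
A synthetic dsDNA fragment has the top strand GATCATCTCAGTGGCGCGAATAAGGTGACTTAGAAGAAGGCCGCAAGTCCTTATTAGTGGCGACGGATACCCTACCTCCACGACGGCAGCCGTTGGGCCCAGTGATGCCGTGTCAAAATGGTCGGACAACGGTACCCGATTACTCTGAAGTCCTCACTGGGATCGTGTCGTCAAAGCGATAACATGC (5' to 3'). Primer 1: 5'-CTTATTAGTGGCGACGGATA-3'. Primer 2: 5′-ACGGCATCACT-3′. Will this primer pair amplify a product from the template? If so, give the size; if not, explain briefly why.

Primer 1 (CTTATTAGTGGCGACGGATA) matches the top strand at positions 50–69; it acts as a forward primer.
Primer 2's reverse complement is AGTGATGCCGT, matching the top strand at positions 101–111; it acts as a reverse primer.
The 3' ends face each other across positions 50–111, giving a 62 bp product.

Yes — a 62 bp product.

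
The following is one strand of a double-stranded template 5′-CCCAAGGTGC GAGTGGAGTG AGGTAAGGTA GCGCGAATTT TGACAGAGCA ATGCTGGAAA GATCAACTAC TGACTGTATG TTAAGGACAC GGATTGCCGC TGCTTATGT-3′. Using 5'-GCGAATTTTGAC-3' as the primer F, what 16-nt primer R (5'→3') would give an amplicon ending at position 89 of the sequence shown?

The forward primer binds at positions 33–44; the product's 3' end on the top strand is position 89.
The reverse primer anneals to the top strand over positions 74–89, i.e. to CTGTATGTTAAGGACA.
Its sequence written 5'→3' is the reverse complement: TGTCCTTAACATACAG.

5'-TGTCCTTAACATACAG-3'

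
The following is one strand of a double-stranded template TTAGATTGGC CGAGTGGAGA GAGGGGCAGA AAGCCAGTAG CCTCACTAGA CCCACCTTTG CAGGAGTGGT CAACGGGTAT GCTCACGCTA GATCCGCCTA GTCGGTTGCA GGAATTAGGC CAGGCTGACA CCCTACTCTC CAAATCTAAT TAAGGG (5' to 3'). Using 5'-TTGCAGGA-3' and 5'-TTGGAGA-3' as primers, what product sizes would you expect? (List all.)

The forward primer TTGCAGGA matches the top strand at positions 58–65, 106–113.
The reverse primer's reverse complement is TCTCCAA, matching at positions 137–143.
Each forward site pairs with the reverse site to give a product ending at position 143: sizes 86, 38 bp.

86 bp, 38 bp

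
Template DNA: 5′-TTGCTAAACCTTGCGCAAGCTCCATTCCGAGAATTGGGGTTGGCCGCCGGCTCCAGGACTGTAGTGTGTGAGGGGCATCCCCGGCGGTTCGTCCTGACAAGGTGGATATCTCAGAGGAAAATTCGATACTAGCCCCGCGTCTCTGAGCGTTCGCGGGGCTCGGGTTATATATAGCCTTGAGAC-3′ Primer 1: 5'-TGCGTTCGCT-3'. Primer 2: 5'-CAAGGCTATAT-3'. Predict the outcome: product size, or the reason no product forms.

Primer 1 (TGCGTTCGCT) does not match the top strand, and its reverse complement AGCGAACGCA does not match either.
With no annealing site for primer 1, no amplification occurs.

No product — primer 1 has no binding site in the template.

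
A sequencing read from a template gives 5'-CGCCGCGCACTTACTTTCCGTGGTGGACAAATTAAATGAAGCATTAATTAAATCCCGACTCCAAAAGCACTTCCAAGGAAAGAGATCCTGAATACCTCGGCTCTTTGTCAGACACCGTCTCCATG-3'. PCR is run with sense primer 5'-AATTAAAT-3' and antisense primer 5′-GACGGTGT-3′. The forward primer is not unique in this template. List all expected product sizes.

The forward primer AATTAAAT matches the top strand at positions 30–37, 46–53.
The reverse primer's reverse complement is ACACCGTC, matching at positions 112–119.
Each forward site pairs with the reverse site to give a product ending at position 119: sizes 90, 74 bp.

90 bp, 74 bp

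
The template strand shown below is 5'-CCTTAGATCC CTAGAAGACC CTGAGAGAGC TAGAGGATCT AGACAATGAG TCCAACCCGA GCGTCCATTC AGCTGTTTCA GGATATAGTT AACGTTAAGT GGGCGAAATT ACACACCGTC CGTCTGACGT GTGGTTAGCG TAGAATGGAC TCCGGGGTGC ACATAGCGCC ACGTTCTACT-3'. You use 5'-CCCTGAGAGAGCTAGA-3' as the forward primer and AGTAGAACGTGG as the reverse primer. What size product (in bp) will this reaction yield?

The forward primer matches the template at positions 19–34.
Taking the reverse complement of AGTAGAACGTGG gives CCACGTTCTACT, found at positions 169–180 on the template; the primer anneals here to the top strand with its 3' end pointing upstream.
The product runs from position 19 to position 180, so its length is 180 − 19 + 1 = 162 bp.

162 bp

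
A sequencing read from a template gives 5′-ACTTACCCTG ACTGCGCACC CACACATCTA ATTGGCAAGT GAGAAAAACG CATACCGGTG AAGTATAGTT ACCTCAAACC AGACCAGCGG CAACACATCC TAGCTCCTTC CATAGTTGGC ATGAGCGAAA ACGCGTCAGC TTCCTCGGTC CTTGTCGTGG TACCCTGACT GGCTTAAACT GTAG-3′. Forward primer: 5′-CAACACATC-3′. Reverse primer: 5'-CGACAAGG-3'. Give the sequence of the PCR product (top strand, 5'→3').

5'-CAACACATCCTAGCTCCTTCCATAGTTGGCATGAGCGAAAACGCGTCAGCTTCCTCGGTCCTTGTCG-3'

Forward primer CAACACATC is found on the top strand at positions 91–99.
Reverse complement of the reverse primer: CCTTGTCG. This occurs on the top strand at positions 150–157.
The product is the template from position 91 through 157 (67 bp).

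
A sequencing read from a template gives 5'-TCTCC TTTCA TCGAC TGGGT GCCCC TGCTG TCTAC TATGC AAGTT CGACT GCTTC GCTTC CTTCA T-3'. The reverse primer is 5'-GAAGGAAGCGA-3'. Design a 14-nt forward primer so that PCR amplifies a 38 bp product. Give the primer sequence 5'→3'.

5'-GCTGTCTACTATGC-3'

The reverse primer's reverse complement TCGCTTCCTTC matches the template at positions 54–64, so the product ends at position 64.
A 38 bp product then starts at position 64 − 38 + 1 = 27.
The forward primer is identical to the top strand there: GCTGTCTACTATGC.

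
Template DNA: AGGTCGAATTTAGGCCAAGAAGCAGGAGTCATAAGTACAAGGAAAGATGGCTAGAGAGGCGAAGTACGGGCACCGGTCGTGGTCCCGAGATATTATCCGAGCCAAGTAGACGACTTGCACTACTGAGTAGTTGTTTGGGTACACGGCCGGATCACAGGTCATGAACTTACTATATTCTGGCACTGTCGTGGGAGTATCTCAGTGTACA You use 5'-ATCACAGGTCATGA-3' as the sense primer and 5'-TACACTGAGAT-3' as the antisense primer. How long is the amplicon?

56 bp

Forward primer ATCACAGGTCATGA is found on the top strand at positions 151–164.
Reverse complement of the reverse primer: ATCTCAGTGTA. This occurs on the top strand at positions 196–206.
Product length = (reverse-primer end) − (forward-primer start) + 1 = 206 − 151 + 1 = 56 bp.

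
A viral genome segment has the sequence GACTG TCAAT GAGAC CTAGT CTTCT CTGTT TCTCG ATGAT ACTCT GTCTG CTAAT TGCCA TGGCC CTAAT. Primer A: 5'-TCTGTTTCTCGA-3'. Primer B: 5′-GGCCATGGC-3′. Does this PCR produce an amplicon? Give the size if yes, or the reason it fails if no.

Yes — a 41 bp product.

Primer A (TCTGTTTCTCGA) matches the top strand at positions 25–36; it acts as a forward primer.
Primer B's reverse complement is GCCATGGCC, matching the top strand at positions 57–65; it acts as a reverse primer.
The 3' ends face each other across positions 25–65, giving a 41 bp product.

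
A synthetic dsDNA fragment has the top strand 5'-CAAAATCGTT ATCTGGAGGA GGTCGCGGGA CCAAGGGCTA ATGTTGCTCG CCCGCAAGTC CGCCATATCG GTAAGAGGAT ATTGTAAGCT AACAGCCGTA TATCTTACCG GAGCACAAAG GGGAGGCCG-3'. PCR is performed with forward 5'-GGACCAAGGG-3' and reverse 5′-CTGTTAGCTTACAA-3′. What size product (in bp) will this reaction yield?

The forward primer matches the template at positions 28–37.
The reverse primer's reverse complement is TTGTAAGCTAACAG, which matches the template at positions 82–95.
Amplicon spans positions 28–95: 68 bp.

68 bp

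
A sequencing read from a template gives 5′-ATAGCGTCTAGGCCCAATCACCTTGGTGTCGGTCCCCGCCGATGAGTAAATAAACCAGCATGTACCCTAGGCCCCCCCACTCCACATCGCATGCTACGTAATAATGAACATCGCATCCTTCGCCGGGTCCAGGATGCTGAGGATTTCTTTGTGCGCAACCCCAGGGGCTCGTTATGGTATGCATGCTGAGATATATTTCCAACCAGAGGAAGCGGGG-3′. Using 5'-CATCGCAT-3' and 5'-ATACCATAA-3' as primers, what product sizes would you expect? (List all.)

The forward primer CATCGCAT matches the top strand at positions 85–92, 109–116.
The reverse primer's reverse complement is TTATGGTAT, matching at positions 172–180.
Each forward site pairs with the reverse site to give a product ending at position 180: sizes 96, 72 bp.

96 bp, 72 bp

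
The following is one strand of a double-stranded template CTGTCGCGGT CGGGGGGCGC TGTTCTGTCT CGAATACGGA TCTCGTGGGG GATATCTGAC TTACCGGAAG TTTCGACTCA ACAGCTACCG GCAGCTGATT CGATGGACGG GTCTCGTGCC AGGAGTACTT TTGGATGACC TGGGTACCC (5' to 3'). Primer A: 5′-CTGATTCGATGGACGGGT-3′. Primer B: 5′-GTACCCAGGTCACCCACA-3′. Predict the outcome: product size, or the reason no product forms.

No product — primer B has no binding site in the template.

Primer B (GTACCCAGGTCACCCACA) does not match the top strand, and its reverse complement TGTGGGTGACCTGGGTAC does not match either.
With no annealing site for primer B, no amplification occurs.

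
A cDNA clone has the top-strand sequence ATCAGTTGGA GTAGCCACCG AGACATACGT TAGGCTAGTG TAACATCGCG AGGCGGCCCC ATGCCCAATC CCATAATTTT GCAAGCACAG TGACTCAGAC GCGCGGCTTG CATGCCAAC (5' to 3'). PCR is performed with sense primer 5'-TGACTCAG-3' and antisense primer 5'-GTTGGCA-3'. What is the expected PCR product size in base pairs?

29 bp

Forward primer TGACTCAG is found on the top strand at positions 91–98.
Reverse complement of the reverse primer: TGCCAAC. This occurs on the top strand at positions 113–119.
Product length = (reverse-primer end) − (forward-primer start) + 1 = 119 − 91 + 1 = 29 bp.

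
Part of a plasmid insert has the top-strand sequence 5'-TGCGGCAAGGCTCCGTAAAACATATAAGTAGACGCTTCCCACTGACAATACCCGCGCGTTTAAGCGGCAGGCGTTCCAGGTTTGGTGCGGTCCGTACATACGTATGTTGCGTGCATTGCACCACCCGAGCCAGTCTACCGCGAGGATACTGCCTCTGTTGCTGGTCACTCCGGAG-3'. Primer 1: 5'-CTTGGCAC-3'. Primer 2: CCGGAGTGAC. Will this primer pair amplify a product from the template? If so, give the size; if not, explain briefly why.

No product — primer 1 has no binding site in the template.

Primer 1 (CTTGGCAC) does not match the top strand, and its reverse complement GTGCCAAG does not match either.
With no annealing site for primer 1, no amplification occurs.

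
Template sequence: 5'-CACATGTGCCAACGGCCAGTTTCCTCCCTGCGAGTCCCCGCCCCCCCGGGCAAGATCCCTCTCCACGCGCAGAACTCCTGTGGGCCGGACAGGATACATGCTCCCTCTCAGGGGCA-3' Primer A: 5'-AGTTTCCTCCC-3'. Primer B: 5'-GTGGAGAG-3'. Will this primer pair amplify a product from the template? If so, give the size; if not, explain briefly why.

Yes — a 49 bp product.

Primer A (AGTTTCCTCCC) matches the top strand at positions 18–28; it acts as a forward primer.
Primer B's reverse complement is CTCTCCAC, matching the top strand at positions 59–66; it acts as a reverse primer.
The 3' ends face each other across positions 18–66, giving a 49 bp product.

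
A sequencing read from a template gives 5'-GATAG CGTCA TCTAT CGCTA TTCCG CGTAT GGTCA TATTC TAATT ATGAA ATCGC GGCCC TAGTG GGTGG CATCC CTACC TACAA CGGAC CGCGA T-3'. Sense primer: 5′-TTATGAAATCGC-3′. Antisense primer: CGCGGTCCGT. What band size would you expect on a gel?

51 bp

Scanning the template, TTATGAAATCGC occurs at positions 44–55; this primer anneals to the bottom strand there with its 3' end pointing downstream.
The reverse primer's reverse complement is ACGGACCGCG, which matches the template at positions 85–94.
The product runs from position 44 to position 94, so its length is 94 − 44 + 1 = 51 bp.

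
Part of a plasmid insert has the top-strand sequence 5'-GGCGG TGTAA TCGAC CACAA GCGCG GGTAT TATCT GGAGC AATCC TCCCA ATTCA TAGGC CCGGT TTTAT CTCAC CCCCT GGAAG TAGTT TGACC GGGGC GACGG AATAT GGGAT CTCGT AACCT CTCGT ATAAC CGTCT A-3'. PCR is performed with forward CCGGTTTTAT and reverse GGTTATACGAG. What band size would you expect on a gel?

The forward primer matches the template at positions 61–70.
Taking the reverse complement of GGTTATACGAG gives CTCGTATAACC, found at positions 126–136 on the template; the primer anneals here to the top strand with its 3' end pointing upstream.
Amplicon spans positions 61–136: 76 bp.

76 bp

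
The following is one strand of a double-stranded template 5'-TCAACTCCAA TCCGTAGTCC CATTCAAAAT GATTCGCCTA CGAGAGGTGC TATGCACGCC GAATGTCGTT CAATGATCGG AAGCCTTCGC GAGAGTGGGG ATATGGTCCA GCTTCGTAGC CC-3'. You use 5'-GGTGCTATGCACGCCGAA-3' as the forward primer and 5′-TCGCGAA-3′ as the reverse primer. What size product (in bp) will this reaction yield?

47 bp

Forward primer GGTGCTATGCACGCCGAA is found on the top strand at positions 46–63.
The reverse primer's reverse complement is TTCGCGA, which matches the template at positions 86–92.
Product length = (reverse-primer end) − (forward-primer start) + 1 = 92 − 46 + 1 = 47 bp.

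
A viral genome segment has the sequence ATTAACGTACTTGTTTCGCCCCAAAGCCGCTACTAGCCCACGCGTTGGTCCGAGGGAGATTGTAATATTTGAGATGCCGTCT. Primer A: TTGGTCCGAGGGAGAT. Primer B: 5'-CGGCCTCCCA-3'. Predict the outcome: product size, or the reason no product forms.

Primer B (CGGCCTCCCA) does not match the top strand, and its reverse complement TGGGAGGCCG does not match either.
With no annealing site for primer B, no amplification occurs.

No product — primer B has no binding site in the template.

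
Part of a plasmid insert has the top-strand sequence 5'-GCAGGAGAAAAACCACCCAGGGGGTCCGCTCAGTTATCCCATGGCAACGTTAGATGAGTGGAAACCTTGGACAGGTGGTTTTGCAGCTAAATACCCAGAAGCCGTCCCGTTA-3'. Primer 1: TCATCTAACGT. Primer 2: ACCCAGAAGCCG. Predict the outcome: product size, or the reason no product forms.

Primer 1 (TCATCTAACGT) has reverse complement ACGTTAGATGA, which matches the top strand at positions 47–57; primer 1 anneals to the top strand there with its 3' end pointing upstream toward position 47.
Primer 2 (ACCCAGAAGCCG) matches the top strand directly at positions 93–104; it anneals to the bottom strand with its 3' end pointing downstream toward position 104.
The 3' ends diverge (primer 1 extends toward position 1, primer 2 toward position 112), so the primers never converge on a shared product.

No product — the primers' 3' ends point away from each other.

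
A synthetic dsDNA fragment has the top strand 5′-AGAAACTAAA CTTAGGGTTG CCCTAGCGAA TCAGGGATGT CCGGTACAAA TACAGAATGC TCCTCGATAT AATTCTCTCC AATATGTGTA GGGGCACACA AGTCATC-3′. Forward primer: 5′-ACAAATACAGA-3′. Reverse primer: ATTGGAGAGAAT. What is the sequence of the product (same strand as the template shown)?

5'-ACAAATACAGAATGCTCCTCGATATAATTCTCTCCAAT-3'

Forward primer ACAAATACAGA is found on the top strand at positions 46–56.
The reverse primer's reverse complement is ATTCTCTCCAAT, which matches the template at positions 72–83.
The product is the template from position 46 through 83 (38 bp).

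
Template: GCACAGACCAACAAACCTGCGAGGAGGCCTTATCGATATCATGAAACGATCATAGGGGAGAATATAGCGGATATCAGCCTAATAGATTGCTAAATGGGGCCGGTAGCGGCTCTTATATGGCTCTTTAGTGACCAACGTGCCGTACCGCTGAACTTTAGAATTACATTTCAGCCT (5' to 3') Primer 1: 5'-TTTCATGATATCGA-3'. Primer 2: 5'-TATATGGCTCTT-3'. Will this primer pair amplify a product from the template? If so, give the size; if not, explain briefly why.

No product — the primers' 3' ends point away from each other.

Primer 1 (TTTCATGATATCGA) has reverse complement TCGATATCATGAAA, which matches the top strand at positions 33–46; primer 1 anneals to the top strand there with its 3' end pointing upstream toward position 33.
Primer 2 (TATATGGCTCTT) matches the top strand directly at positions 114–125; it anneals to the bottom strand with its 3' end pointing downstream toward position 125.
The 3' ends diverge (primer 1 extends toward position 1, primer 2 toward position 174), so the primers never converge on a shared product.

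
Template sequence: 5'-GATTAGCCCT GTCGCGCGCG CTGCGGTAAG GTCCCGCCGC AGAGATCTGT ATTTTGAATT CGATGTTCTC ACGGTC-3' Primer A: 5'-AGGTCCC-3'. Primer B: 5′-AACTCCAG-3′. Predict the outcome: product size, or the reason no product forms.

No product — primer B has no binding site in the template.

Primer B (AACTCCAG) does not match the top strand, and its reverse complement CTGGAGTT does not match either.
With no annealing site for primer B, no amplification occurs.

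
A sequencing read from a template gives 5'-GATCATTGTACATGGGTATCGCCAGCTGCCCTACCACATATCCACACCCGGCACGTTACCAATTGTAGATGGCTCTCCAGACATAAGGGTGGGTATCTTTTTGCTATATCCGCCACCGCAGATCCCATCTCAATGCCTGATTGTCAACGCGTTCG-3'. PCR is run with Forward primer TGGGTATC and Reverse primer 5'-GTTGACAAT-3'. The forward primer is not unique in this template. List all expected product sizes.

136 bp, 59 bp

The forward primer TGGGTATC matches the top strand at positions 13–20, 90–97.
The reverse primer's reverse complement is ATTGTCAAC, matching at positions 140–148.
Each forward site pairs with the reverse site to give a product ending at position 148: sizes 136, 59 bp.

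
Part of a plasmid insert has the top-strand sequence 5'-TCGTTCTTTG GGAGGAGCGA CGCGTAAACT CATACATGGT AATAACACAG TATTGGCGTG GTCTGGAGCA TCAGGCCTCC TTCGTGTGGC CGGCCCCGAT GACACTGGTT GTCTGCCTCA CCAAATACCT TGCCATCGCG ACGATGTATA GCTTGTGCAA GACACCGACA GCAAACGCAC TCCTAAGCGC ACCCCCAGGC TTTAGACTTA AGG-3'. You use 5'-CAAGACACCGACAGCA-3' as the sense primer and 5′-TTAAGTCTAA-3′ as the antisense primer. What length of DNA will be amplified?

Scanning the template, CAAGACACCGACAGCA occurs at positions 158–173; this primer anneals to the bottom strand there with its 3' end pointing downstream.
The reverse primer's reverse complement is TTAGACTTAA, which matches the template at positions 202–211.
Amplicon spans positions 158–211: 54 bp.

54 bp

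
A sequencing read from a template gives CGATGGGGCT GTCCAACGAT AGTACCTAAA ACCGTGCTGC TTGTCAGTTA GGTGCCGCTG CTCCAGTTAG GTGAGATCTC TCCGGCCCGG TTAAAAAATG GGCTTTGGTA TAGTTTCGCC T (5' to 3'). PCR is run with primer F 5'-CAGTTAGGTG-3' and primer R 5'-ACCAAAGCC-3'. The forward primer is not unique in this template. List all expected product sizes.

65 bp, 46 bp

The forward primer CAGTTAGGTG matches the top strand at positions 45–54, 64–73.
The reverse primer's reverse complement is GGCTTTGGT, matching at positions 101–109.
Each forward site pairs with the reverse site to give a product ending at position 109: sizes 65, 46 bp.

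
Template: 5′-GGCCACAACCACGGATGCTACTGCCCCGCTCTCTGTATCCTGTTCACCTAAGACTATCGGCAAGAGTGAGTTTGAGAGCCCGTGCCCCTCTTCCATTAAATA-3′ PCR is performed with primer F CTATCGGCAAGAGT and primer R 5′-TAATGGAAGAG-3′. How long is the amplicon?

The forward primer matches the template at positions 54–67.
The reverse primer's reverse complement is CTCTTCCATTA, which matches the template at positions 88–98.
The product runs from position 54 to position 98, so its length is 98 − 54 + 1 = 45 bp.

45 bp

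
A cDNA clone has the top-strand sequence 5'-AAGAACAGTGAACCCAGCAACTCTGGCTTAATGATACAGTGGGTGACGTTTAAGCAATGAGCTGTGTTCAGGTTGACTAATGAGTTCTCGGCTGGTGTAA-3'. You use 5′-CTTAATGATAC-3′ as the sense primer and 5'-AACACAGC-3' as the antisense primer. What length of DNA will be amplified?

42 bp

Scanning the template, CTTAATGATAC occurs at positions 27–37; this primer anneals to the bottom strand there with its 3' end pointing downstream.
The reverse primer's reverse complement is GCTGTGTT, which matches the template at positions 61–68.
The product runs from position 27 to position 68, so its length is 68 − 27 + 1 = 42 bp.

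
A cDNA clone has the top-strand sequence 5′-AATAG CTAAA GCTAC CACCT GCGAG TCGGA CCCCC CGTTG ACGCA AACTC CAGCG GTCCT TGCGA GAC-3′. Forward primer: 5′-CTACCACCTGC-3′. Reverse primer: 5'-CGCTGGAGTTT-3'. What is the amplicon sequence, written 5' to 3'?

Forward primer CTACCACCTGC is found on the top strand at positions 12–22.
Reverse complement of the reverse primer: AAACTCCAGCG. This occurs on the top strand at positions 45–55.
The product is the template from position 12 through 55 (44 bp).

5'-CTACCACCTGCGAGTCGGACCCCCCGTTGACGCAAACTCCAGCG-3'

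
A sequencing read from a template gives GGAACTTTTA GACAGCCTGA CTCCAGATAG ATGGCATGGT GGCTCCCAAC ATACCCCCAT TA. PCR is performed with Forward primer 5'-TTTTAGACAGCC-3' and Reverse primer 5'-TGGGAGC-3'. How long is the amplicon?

Scanning the template, TTTTAGACAGCC occurs at positions 6–17; this primer anneals to the bottom strand there with its 3' end pointing downstream.
Reverse complement of the reverse primer: GCTCCCA. This occurs on the top strand at positions 42–48.
The product runs from position 6 to position 48, so its length is 48 − 6 + 1 = 43 bp.

43 bp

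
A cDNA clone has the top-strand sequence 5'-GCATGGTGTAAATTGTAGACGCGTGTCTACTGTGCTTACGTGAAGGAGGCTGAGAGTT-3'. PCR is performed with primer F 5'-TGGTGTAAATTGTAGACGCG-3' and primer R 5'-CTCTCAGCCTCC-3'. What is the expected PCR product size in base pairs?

53 bp

Scanning the template, TGGTGTAAATTGTAGACGCG occurs at positions 4–23; this primer anneals to the bottom strand there with its 3' end pointing downstream.
Reverse complement of the reverse primer: GGAGGCTGAGAG. This occurs on the top strand at positions 45–56.
Amplicon spans positions 4–56: 53 bp.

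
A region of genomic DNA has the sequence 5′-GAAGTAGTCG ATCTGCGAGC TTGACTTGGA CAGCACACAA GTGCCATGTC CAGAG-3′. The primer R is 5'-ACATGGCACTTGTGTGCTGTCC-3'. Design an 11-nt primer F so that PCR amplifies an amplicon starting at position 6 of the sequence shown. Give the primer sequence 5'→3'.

The reverse primer's reverse complement GGACAGCACACAAGTGCCATGT matches the template at positions 28–49; the product starts at position 6.
The forward primer is identical to the top strand over positions 6–16: AGTCGATCTGC.

5'-AGTCGATCTGC-3'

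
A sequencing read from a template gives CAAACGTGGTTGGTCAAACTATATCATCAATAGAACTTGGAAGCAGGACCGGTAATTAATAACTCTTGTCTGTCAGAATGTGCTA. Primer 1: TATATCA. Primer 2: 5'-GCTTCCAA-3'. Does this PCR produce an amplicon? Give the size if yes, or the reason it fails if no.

Primer 1 (TATATCA) matches the top strand at positions 20–26; it acts as a forward primer.
Primer 2's reverse complement is TTGGAAGC, matching the top strand at positions 37–44; it acts as a reverse primer.
The 3' ends face each other across positions 20–44, giving a 25 bp product.

Yes — a 25 bp product.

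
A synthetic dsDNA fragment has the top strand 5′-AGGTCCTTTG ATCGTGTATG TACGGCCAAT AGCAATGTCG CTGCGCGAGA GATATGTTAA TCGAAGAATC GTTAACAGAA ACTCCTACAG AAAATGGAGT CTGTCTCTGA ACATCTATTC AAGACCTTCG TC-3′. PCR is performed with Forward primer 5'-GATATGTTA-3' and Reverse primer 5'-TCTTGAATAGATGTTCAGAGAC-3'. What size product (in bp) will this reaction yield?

74 bp

The forward primer matches the template at positions 51–59.
Reverse complement of the reverse primer: GTCTCTGAACATCTATTCAAGA. This occurs on the top strand at positions 103–124.
Product length = (reverse-primer end) − (forward-primer start) + 1 = 124 − 51 + 1 = 74 bp.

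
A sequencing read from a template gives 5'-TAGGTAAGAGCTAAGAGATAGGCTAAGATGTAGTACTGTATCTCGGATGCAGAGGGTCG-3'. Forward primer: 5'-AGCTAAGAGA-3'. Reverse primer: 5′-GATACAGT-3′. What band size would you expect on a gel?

Forward primer AGCTAAGAGA is found on the top strand at positions 9–18.
Reverse complement of the reverse primer: ACTGTATC. This occurs on the top strand at positions 35–42.
The product runs from position 9 to position 42, so its length is 42 − 9 + 1 = 34 bp.

34 bp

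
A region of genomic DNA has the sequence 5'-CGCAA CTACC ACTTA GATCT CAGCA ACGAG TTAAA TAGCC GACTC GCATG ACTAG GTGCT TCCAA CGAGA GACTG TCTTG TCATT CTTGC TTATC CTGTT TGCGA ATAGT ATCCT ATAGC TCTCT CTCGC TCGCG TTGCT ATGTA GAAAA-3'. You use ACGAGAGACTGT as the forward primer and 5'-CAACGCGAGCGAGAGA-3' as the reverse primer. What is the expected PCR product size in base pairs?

The forward primer matches the template at positions 65–76.
The reverse primer's reverse complement is TCTCTCGCTCGCGTTG, which matches the template at positions 123–138.
Amplicon spans positions 65–138: 74 bp.

74 bp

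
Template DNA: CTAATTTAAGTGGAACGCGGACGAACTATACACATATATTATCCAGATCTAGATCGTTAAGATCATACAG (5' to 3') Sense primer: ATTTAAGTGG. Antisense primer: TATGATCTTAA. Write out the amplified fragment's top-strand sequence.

5'-ATTTAAGTGGAACGCGGACGAACTATACACATATATTATCCAGATCTAGATCGTTAAGATCATA-3'

Scanning the template, ATTTAAGTGG occurs at positions 4–13; this primer anneals to the bottom strand there with its 3' end pointing downstream.
Taking the reverse complement of TATGATCTTAA gives TTAAGATCATA, found at positions 57–67 on the template; the primer anneals here to the top strand with its 3' end pointing upstream.
The product is the template from position 4 through 67 (64 bp).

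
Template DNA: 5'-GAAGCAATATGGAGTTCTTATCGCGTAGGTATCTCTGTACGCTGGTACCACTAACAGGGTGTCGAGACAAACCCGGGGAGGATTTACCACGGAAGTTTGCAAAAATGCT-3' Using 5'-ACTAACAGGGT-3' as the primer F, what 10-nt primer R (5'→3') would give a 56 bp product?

5'-TTTTTGCAAA-3'

The forward primer binds at positions 50–60, so a 56 bp product ends at position 50 + 56 − 1 = 105.
The reverse primer anneals to the top strand over positions 96–105, i.e. to TTTGCAAAAA.
Its sequence written 5'→3' is the reverse complement: TTTTTGCAAA.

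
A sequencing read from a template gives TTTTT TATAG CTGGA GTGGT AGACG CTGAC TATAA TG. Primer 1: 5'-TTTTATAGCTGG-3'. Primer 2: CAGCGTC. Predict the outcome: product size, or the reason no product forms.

Yes — a 26 bp product.

Primer 1 (TTTTATAGCTGG) matches the top strand at positions 3–14; it acts as a forward primer.
Primer 2's reverse complement is GACGCTG, matching the top strand at positions 22–28; it acts as a reverse primer.
The 3' ends face each other across positions 3–28, giving a 26 bp product.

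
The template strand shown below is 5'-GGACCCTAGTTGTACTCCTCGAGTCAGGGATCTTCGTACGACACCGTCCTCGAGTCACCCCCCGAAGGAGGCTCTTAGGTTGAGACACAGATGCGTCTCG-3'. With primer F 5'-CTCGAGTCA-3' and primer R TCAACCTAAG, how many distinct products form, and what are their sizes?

Two products: 66 bp, 35 bp

The forward primer CTCGAGTCA matches the top strand at positions 18–26, 49–57.
The reverse primer's reverse complement is CTTAGGTTGA, matching at positions 74–83.
Each forward site pairs with the reverse site to give a product ending at position 83: sizes 66, 35 bp.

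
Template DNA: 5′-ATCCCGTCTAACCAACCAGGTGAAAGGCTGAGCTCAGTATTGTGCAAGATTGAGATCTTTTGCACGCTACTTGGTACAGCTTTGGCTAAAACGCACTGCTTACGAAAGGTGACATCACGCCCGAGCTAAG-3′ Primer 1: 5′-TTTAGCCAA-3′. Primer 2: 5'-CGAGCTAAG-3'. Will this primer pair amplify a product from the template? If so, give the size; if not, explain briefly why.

No product — the primers' 3' ends point away from each other.

Primer 1 (TTTAGCCAA) has reverse complement TTGGCTAAA, which matches the top strand at positions 82–90; primer 1 anneals to the top strand there with its 3' end pointing upstream toward position 82.
Primer 2 (CGAGCTAAG) matches the top strand directly at positions 122–130; it anneals to the bottom strand with its 3' end pointing downstream toward position 130.
The 3' ends diverge (primer 1 extends toward position 1, primer 2 toward position 130), so the primers never converge on a shared product.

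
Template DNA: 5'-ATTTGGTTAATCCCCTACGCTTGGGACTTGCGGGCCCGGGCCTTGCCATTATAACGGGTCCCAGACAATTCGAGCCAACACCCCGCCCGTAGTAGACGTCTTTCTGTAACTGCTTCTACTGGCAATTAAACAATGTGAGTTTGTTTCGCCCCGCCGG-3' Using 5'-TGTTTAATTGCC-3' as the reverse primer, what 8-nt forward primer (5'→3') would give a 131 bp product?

5'-TTTGGTTA-3'

The reverse primer's reverse complement GGCAATTAAACA matches the template at positions 121–132, so the product ends at position 132.
A 131 bp product then starts at position 132 − 131 + 1 = 2.
The forward primer is identical to the top strand there: TTTGGTTA.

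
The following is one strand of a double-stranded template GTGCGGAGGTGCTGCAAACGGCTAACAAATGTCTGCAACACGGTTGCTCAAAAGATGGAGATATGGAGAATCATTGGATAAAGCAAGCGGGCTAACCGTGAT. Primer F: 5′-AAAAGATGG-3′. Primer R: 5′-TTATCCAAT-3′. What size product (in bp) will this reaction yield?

Forward primer AAAAGATGG is found on the top strand at positions 50–58.
Reverse complement of the reverse primer: ATTGGATAA. This occurs on the top strand at positions 73–81.
Product length = (reverse-primer end) − (forward-primer start) + 1 = 81 − 50 + 1 = 32 bp.

32 bp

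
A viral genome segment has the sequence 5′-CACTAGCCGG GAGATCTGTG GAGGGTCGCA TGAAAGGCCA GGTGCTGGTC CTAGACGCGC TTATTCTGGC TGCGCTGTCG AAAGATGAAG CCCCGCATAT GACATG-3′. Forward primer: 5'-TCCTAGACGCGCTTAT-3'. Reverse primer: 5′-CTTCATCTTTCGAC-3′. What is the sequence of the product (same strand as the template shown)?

5'-TCCTAGACGCGCTTATTCTGGCTGCGCTGTCGAAAGATGAAG-3'

Forward primer TCCTAGACGCGCTTAT is found on the top strand at positions 49–64.
Reverse complement of the reverse primer: GTCGAAAGATGAAG. This occurs on the top strand at positions 77–90.
The product is the template from position 49 through 90 (42 bp).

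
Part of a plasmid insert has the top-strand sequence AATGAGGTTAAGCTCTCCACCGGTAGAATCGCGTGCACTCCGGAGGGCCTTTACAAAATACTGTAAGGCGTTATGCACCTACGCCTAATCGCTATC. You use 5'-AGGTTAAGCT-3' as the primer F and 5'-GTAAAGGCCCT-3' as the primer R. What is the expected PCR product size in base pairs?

50 bp

Scanning the template, AGGTTAAGCT occurs at positions 5–14; this primer anneals to the bottom strand there with its 3' end pointing downstream.
Taking the reverse complement of GTAAAGGCCCT gives AGGGCCTTTAC, found at positions 44–54 on the template; the primer anneals here to the top strand with its 3' end pointing upstream.
Amplicon spans positions 5–54: 50 bp.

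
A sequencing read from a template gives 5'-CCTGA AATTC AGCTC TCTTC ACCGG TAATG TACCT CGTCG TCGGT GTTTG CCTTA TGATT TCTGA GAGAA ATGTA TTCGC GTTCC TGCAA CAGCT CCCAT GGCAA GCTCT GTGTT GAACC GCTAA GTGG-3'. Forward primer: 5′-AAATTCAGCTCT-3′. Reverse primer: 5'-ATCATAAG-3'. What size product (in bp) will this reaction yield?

Scanning the template, AAATTCAGCTCT occurs at positions 5–16; this primer anneals to the bottom strand there with its 3' end pointing downstream.
Reverse complement of the reverse primer: CTTATGAT. This occurs on the top strand at positions 52–59.
Amplicon spans positions 5–59: 55 bp.

55 bp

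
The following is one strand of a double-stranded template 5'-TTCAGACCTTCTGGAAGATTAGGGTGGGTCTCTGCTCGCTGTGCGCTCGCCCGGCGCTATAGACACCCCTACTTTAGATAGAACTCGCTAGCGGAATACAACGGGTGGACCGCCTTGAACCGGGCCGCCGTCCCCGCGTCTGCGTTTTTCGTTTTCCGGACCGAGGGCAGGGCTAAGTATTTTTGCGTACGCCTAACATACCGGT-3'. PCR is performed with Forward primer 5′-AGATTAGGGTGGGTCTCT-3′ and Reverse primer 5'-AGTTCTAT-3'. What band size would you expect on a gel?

70 bp

Forward primer AGATTAGGGTGGGTCTCT is found on the top strand at positions 16–33.
Reverse complement of the reverse primer: ATAGAACT. This occurs on the top strand at positions 78–85.
Product length = (reverse-primer end) − (forward-primer start) + 1 = 85 − 16 + 1 = 70 bp.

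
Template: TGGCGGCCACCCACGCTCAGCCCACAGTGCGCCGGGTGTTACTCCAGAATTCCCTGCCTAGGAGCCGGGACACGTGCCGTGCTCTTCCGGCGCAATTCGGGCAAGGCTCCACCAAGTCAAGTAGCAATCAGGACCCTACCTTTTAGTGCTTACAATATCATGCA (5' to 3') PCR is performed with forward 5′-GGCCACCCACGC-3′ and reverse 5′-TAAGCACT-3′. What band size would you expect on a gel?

Forward primer GGCCACCCACGC is found on the top strand at positions 5–16.
Taking the reverse complement of TAAGCACT gives AGTGCTTA, found at positions 145–152 on the template; the primer anneals here to the top strand with its 3' end pointing upstream.
Amplicon spans positions 5–152: 148 bp.

148 bp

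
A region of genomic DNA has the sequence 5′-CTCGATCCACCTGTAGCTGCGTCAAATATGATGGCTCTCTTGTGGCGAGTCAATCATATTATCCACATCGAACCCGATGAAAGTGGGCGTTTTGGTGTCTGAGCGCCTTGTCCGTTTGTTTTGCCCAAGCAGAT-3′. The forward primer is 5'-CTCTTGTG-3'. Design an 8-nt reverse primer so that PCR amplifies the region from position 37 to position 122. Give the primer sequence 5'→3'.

The product's 3' end on the top strand is position 122.
The reverse primer anneals to the top strand over positions 115–122, i.e. to TTTGTTTT.
Its sequence written 5'→3' is the reverse complement: AAAACAAA.

5'-AAAACAAA-3'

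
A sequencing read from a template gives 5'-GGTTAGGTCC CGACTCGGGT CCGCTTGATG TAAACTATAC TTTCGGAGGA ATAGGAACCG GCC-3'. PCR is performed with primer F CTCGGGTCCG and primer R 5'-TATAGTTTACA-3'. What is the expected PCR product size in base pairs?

Scanning the template, CTCGGGTCCG occurs at positions 14–23; this primer anneals to the bottom strand there with its 3' end pointing downstream.
Taking the reverse complement of TATAGTTTACA gives TGTAAACTATA, found at positions 29–39 on the template; the primer anneals here to the top strand with its 3' end pointing upstream.
Product length = (reverse-primer end) − (forward-primer start) + 1 = 39 − 14 + 1 = 26 bp.

26 bp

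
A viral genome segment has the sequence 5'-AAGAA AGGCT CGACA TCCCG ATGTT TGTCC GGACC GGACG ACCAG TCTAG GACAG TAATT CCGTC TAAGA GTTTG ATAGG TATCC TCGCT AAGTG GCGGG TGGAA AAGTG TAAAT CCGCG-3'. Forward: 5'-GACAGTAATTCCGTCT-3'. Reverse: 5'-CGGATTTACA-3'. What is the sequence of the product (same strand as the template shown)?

Scanning the template, GACAGTAATTCCGTCT occurs at positions 51–66; this primer anneals to the bottom strand there with its 3' end pointing downstream.
Reverse complement of the reverse primer: TGTAAATCCG. This occurs on the top strand at positions 109–118.
The product is the template from position 51 through 118 (68 bp).

5'-GACAGTAATTCCGTCTAAGAGTTTGATAGGTATCCTCGCTAAGTGGCGGGTGGAAAAGTGTAAATCCG-3'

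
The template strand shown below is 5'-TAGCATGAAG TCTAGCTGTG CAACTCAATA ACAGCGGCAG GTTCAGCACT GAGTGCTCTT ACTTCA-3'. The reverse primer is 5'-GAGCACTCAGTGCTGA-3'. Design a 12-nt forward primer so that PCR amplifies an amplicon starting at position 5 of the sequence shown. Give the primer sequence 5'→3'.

The reverse primer's reverse complement TCAGCACTGAGTGCTC matches the template at positions 43–58; the product starts at position 5.
The forward primer is identical to the top strand over positions 5–16: ATGAAGTCTAGC.

5'-ATGAAGTCTAGC-3'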